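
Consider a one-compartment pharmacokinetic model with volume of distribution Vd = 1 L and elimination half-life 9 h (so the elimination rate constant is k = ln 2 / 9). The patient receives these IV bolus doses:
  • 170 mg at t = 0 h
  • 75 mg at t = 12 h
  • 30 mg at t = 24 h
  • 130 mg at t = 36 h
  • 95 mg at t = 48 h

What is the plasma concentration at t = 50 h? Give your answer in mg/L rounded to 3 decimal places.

k = ln 2 / 9 = 0.07702 per h
Dose 1 (170 mg at t=0 h): 170·exp(−0.07702·50) = 3.615 mg/L
Dose 2 (75 mg at t=12 h): 75·exp(−0.07702·38) = 4.018 mg/L
Dose 3 (30 mg at t=24 h): 30·exp(−0.07702·26) = 4.050 mg/L
Dose 4 (130 mg at t=36 h): 130·exp(−0.07702·14) = 44.226 mg/L
Dose 5 (95 mg at t=48 h): 95·exp(−0.07702·2) = 81.438 mg/L
C(50) = 3.615 + 4.018 + 4.050 + 44.226 + 81.438 = 137.347 mg/L

137.347 mg/L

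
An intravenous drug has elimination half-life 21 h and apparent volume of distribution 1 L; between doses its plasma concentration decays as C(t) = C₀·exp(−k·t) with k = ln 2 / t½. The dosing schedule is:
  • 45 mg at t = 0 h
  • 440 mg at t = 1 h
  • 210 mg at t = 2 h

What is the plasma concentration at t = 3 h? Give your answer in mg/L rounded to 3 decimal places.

k = ln 2 / 21 = 0.03301 per h
Dose 1 (45 mg at t=0 h): 45·exp(−0.03301·3) = 40.758 mg/L
Dose 2 (440 mg at t=1 h): 440·exp(−0.03301·2) = 411.892 mg/L
Dose 3 (210 mg at t=2 h): 210·exp(−0.03301·1) = 203.182 mg/L
C(3) = 40.758 + 411.892 + 203.182 = 655.831 mg/L

655.831 mg/L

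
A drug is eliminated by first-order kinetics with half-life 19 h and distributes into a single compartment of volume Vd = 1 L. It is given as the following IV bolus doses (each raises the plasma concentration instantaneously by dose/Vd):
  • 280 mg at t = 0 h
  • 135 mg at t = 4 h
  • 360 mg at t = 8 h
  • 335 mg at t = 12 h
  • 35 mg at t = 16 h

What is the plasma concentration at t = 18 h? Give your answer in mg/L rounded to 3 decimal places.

777.846 mg/L

k = ln 2 / 19 = 0.03648 per h
Dose 1 (280 mg at t=0 h): 280·exp(−0.03648·18) = 145.202 mg/L
Dose 2 (135 mg at t=4 h): 135·exp(−0.03648·14) = 81.007 mg/L
Dose 3 (360 mg at t=8 h): 360·exp(−0.03648·10) = 249.957 mg/L
Dose 4 (335 mg at t=12 h): 335·exp(−0.03648·6) = 269.143 mg/L
Dose 5 (35 mg at t=16 h): 35·exp(−0.03648·2) = 32.537 mg/L
C(18) = 145.202 + 81.007 + 249.957 + 269.143 + 32.537 = 777.846 mg/L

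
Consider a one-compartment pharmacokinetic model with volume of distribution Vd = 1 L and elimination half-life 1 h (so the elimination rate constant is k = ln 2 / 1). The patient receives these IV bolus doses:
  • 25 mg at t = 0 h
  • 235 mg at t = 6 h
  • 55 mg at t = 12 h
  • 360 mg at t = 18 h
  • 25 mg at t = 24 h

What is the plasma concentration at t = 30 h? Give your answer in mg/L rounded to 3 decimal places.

k = ln 2 / 1 = 0.69315 per h
Dose 1 (25 mg at t=0 h): 25·exp(−0.69315·30) = 0.000 mg/L
Dose 2 (235 mg at t=6 h): 235·exp(−0.69315·24) = 0.000 mg/L
Dose 3 (55 mg at t=12 h): 55·exp(−0.69315·18) = 0.000 mg/L
Dose 4 (360 mg at t=18 h): 360·exp(−0.69315·12) = 0.088 mg/L
Dose 5 (25 mg at t=24 h): 25·exp(−0.69315·6) = 0.391 mg/L
C(30) = 0.000 + 0.000 + 0.000 + 0.088 + 0.391 = 0.479 mg/L

0.479 mg/L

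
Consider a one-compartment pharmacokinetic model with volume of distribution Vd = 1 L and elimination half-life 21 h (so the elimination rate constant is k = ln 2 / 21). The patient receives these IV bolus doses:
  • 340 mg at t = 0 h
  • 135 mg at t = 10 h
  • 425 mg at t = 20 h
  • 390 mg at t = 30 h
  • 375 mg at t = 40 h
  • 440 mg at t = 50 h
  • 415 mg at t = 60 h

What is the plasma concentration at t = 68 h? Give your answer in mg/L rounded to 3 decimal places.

k = ln 2 / 21 = 0.03301 per h
Dose 1 (340 mg at t=0 h): 340·exp(−0.03301·68) = 36.034 mg/L
Dose 2 (135 mg at t=10 h): 135·exp(−0.03301·58) = 19.903 mg/L
Dose 3 (425 mg at t=20 h): 425·exp(−0.03301·48) = 87.161 mg/L
Dose 4 (390 mg at t=30 h): 390·exp(−0.03301·38) = 111.261 mg/L
Dose 5 (375 mg at t=40 h): 375·exp(−0.03301·28) = 148.819 mg/L
Dose 6 (440 mg at t=50 h): 440·exp(−0.03301·18) = 242.900 mg/L
Dose 7 (415 mg at t=60 h): 415·exp(−0.03301·8) = 318.691 mg/L
C(68) = 36.034 + 19.903 + 87.161 + 111.261 + 148.819 + 242.900 + 318.691 = 964.769 mg/L

964.769 mg/L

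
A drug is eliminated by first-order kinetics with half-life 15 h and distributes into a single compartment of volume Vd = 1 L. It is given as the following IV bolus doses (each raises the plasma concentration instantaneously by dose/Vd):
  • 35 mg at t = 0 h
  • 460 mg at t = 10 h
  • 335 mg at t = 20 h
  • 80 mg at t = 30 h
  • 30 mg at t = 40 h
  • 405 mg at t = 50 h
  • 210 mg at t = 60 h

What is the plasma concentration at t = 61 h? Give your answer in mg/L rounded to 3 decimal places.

570.636 mg/L

k = ln 2 / 15 = 0.04621 per h
Dose 1 (35 mg at t=0 h): 35·exp(−0.04621·61) = 2.089 mg/L
Dose 2 (460 mg at t=10 h): 460·exp(−0.04621·51) = 43.577 mg/L
Dose 3 (335 mg at t=20 h): 335·exp(−0.04621·41) = 50.377 mg/L
Dose 4 (80 mg at t=30 h): 80·exp(−0.04621·31) = 19.097 mg/L
Dose 5 (30 mg at t=40 h): 30·exp(−0.04621·21) = 11.368 mg/L
Dose 6 (405 mg at t=50 h): 405·exp(−0.04621·11) = 243.613 mg/L
Dose 7 (210 mg at t=60 h): 210·exp(−0.04621·1) = 200.517 mg/L
C(61) = 2.089 + 43.577 + 50.377 + 19.097 + 11.368 + 243.613 + 200.517 = 570.636 mg/L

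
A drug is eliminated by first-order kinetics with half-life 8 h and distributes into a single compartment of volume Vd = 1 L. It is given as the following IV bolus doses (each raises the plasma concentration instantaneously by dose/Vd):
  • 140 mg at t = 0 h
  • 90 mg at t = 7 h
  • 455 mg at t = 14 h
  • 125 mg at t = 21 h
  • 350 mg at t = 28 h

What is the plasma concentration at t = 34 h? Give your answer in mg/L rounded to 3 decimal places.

345.104 mg/L

k = ln 2 / 8 = 0.08664 per h
Dose 1 (140 mg at t=0 h): 140·exp(−0.08664·34) = 7.358 mg/L
Dose 2 (90 mg at t=7 h): 90·exp(−0.08664·27) = 8.675 mg/L
Dose 3 (455 mg at t=14 h): 455·exp(−0.08664·20) = 80.433 mg/L
Dose 4 (125 mg at t=21 h): 125·exp(−0.08664·13) = 40.526 mg/L
Dose 5 (350 mg at t=28 h): 350·exp(−0.08664·6) = 208.111 mg/L
C(34) = 7.358 + 8.675 + 80.433 + 40.526 + 208.111 = 345.104 mg/L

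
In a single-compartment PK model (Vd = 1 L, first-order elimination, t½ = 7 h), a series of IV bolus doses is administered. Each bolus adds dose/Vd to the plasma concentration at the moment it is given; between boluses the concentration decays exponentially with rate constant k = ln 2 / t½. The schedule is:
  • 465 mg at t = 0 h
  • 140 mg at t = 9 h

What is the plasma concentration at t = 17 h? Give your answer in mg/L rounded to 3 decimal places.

149.774 mg/L

k = ln 2 / 7 = 0.09902 per h
Dose 1 (465 mg at t=0 h): 465·exp(−0.09902·17) = 86.373 mg/L
Dose 2 (140 mg at t=9 h): 140·exp(−0.09902·8) = 63.401 mg/L
C(17) = 86.373 + 63.401 = 149.774 mg/L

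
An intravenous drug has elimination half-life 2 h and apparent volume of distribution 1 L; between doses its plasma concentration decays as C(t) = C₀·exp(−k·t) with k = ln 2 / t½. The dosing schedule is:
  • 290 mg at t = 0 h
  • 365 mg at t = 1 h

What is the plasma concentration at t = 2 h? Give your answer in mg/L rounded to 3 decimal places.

k = ln 2 / 2 = 0.34657 per h
Dose 1 (290 mg at t=0 h): 290·exp(−0.34657·2) = 145.000 mg/L
Dose 2 (365 mg at t=1 h): 365·exp(−0.34657·1) = 258.094 mg/L
C(2) = 145.000 + 258.094 = 403.094 mg/L

403.094 mg/L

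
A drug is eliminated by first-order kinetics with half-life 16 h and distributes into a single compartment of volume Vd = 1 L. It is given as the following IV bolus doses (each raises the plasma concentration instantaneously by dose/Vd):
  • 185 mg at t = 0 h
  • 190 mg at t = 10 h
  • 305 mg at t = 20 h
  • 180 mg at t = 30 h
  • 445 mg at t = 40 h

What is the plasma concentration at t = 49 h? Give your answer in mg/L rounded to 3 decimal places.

524.405 mg/L

k = ln 2 / 16 = 0.04332 per h
Dose 1 (185 mg at t=0 h): 185·exp(−0.04332·49) = 22.145 mg/L
Dose 2 (190 mg at t=10 h): 190·exp(−0.04332·39) = 35.075 mg/L
Dose 3 (305 mg at t=20 h): 305·exp(−0.04332·29) = 86.833 mg/L
Dose 4 (180 mg at t=30 h): 180·exp(−0.04332·19) = 79.031 mg/L
Dose 5 (445 mg at t=40 h): 445·exp(−0.04332·9) = 301.322 mg/L
C(49) = 22.145 + 35.075 + 86.833 + 79.031 + 301.322 = 524.405 mg/L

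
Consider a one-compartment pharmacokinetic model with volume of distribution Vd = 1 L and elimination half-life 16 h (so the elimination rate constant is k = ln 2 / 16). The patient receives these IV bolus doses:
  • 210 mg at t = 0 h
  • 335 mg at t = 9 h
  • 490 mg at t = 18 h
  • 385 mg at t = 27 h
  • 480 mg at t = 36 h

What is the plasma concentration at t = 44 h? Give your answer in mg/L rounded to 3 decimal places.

787.372 mg/L

k = ln 2 / 16 = 0.04332 per h
Dose 1 (210 mg at t=0 h): 210·exp(−0.04332·44) = 31.217 mg/L
Dose 2 (335 mg at t=9 h): 335·exp(−0.04332·35) = 73.543 mg/L
Dose 3 (490 mg at t=18 h): 490·exp(−0.04332·26) = 158.863 mg/L
Dose 4 (385 mg at t=27 h): 385·exp(−0.04332·17) = 184.339 mg/L
Dose 5 (480 mg at t=36 h): 480·exp(−0.04332·8) = 339.411 mg/L
C(44) = 31.217 + 73.543 + 158.863 + 184.339 + 339.411 = 787.372 mg/L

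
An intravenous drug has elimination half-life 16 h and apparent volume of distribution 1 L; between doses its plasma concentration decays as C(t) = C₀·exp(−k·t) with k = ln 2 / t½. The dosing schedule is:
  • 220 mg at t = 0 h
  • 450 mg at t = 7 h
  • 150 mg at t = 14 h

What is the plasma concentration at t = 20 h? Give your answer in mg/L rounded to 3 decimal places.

464.392 mg/L

k = ln 2 / 16 = 0.04332 per h
Dose 1 (220 mg at t=0 h): 220·exp(−0.04332·20) = 92.499 mg/L
Dose 2 (450 mg at t=7 h): 450·exp(−0.04332·13) = 256.227 mg/L
Dose 3 (150 mg at t=14 h): 150·exp(−0.04332·6) = 115.666 mg/L
C(20) = 92.499 + 256.227 + 115.666 = 464.392 mg/L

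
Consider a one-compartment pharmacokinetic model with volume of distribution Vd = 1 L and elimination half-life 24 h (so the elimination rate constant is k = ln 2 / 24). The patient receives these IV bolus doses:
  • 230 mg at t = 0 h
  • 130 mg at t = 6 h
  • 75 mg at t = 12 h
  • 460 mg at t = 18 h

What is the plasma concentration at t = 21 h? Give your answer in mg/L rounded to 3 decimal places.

k = ln 2 / 24 = 0.02888 per h
Dose 1 (230 mg at t=0 h): 230·exp(−0.02888·21) = 125.408 mg/L
Dose 2 (130 mg at t=6 h): 130·exp(−0.02888·15) = 84.295 mg/L
Dose 3 (75 mg at t=12 h): 75·exp(−0.02888·9) = 57.833 mg/L
Dose 4 (460 mg at t=18 h): 460·exp(−0.02888·3) = 421.822 mg/L
C(21) = 125.408 + 84.295 + 57.833 + 421.822 = 689.358 mg/L

689.358 mg/L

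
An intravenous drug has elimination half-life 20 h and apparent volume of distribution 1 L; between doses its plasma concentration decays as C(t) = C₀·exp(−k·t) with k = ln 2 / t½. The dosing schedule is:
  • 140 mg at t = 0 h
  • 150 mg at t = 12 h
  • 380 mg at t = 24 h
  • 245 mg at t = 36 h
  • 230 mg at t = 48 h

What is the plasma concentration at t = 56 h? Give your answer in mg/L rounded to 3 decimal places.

k = ln 2 / 20 = 0.03466 per h
Dose 1 (140 mg at t=0 h): 140·exp(−0.03466·56) = 20.102 mg/L
Dose 2 (150 mg at t=12 h): 150·exp(−0.03466·44) = 32.646 mg/L
Dose 3 (380 mg at t=24 h): 380·exp(−0.03466·32) = 125.353 mg/L
Dose 4 (245 mg at t=36 h): 245·exp(−0.03466·20) = 122.500 mg/L
Dose 5 (230 mg at t=48 h): 230·exp(−0.03466·8) = 174.307 mg/L
C(56) = 20.102 + 32.646 + 125.353 + 122.500 + 174.307 = 474.909 mg/L

474.909 mg/L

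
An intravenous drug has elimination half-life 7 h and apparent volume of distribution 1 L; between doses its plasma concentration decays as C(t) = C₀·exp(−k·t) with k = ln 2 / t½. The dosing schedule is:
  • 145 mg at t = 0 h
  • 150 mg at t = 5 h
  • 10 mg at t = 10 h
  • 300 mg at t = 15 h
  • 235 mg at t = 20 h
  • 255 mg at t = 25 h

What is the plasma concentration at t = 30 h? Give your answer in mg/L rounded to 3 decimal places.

332.088 mg/L

k = ln 2 / 7 = 0.09902 per h
Dose 1 (145 mg at t=0 h): 145·exp(−0.09902·30) = 7.434 mg/L
Dose 2 (150 mg at t=5 h): 150·exp(−0.09902·25) = 12.618 mg/L
Dose 3 (10 mg at t=10 h): 10·exp(−0.09902·20) = 1.380 mg/L
Dose 4 (300 mg at t=15 h): 300·exp(−0.09902·15) = 67.929 mg/L
Dose 5 (235 mg at t=20 h): 235·exp(−0.09902·10) = 87.302 mg/L
Dose 6 (255 mg at t=25 h): 255·exp(−0.09902·5) = 155.424 mg/L
C(30) = 7.434 + 12.618 + 1.380 + 67.929 + 87.302 + 155.424 = 332.088 mg/L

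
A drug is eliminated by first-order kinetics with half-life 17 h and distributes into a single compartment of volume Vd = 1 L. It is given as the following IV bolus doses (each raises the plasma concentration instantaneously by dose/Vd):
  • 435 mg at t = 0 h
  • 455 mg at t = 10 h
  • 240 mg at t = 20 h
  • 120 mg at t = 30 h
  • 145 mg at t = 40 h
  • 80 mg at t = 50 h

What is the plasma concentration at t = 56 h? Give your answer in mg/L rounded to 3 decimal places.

349.111 mg/L

k = ln 2 / 17 = 0.04077 per h
Dose 1 (435 mg at t=0 h): 435·exp(−0.04077·56) = 44.347 mg/L
Dose 2 (455 mg at t=10 h): 455·exp(−0.04077·46) = 69.736 mg/L
Dose 3 (240 mg at t=20 h): 240·exp(−0.04077·36) = 55.301 mg/L
Dose 4 (120 mg at t=30 h): 120·exp(−0.04077·26) = 41.570 mg/L
Dose 5 (145 mg at t=40 h): 145·exp(−0.04077·16) = 75.517 mg/L
Dose 6 (80 mg at t=50 h): 80·exp(−0.04077·6) = 62.639 mg/L
C(56) = 44.347 + 69.736 + 55.301 + 41.570 + 75.517 + 62.639 = 349.111 mg/L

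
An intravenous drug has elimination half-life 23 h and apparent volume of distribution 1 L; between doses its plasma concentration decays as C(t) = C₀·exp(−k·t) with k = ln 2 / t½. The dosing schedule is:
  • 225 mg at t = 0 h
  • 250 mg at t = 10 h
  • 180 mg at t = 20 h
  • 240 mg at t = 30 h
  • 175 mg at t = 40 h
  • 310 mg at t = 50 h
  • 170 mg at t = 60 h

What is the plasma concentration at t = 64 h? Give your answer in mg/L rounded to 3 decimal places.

k = ln 2 / 23 = 0.03014 per h
Dose 1 (225 mg at t=0 h): 225·exp(−0.03014·64) = 32.699 mg/L
Dose 2 (250 mg at t=10 h): 250·exp(−0.03014·54) = 49.110 mg/L
Dose 3 (180 mg at t=20 h): 180·exp(−0.03014·44) = 47.796 mg/L
Dose 4 (240 mg at t=30 h): 240·exp(−0.03014·34) = 86.141 mg/L
Dose 5 (175 mg at t=40 h): 175·exp(−0.03014·24) = 84.902 mg/L
Dose 6 (310 mg at t=50 h): 310·exp(−0.03014·14) = 203.295 mg/L
Dose 7 (170 mg at t=60 h): 170·exp(−0.03014·4) = 150.694 mg/L
C(64) = 32.699 + 49.110 + 47.796 + 86.141 + 84.902 + 203.295 + 150.694 = 654.637 mg/L

654.637 mg/L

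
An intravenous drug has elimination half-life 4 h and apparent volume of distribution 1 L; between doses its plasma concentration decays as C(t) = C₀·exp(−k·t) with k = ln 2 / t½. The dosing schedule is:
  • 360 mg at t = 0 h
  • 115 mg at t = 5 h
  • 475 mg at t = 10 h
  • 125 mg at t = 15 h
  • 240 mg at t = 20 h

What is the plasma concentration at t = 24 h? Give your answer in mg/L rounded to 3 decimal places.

198.161 mg/L

k = ln 2 / 4 = 0.17329 per h
Dose 1 (360 mg at t=0 h): 360·exp(−0.17329·24) = 5.625 mg/L
Dose 2 (115 mg at t=5 h): 115·exp(−0.17329·19) = 4.274 mg/L
Dose 3 (475 mg at t=10 h): 475·exp(−0.17329·14) = 41.984 mg/L
Dose 4 (125 mg at t=15 h): 125·exp(−0.17329·9) = 26.278 mg/L
Dose 5 (240 mg at t=20 h): 240·exp(−0.17329·4) = 120.000 mg/L
C(24) = 5.625 + 4.274 + 41.984 + 26.278 + 120.000 = 198.161 mg/L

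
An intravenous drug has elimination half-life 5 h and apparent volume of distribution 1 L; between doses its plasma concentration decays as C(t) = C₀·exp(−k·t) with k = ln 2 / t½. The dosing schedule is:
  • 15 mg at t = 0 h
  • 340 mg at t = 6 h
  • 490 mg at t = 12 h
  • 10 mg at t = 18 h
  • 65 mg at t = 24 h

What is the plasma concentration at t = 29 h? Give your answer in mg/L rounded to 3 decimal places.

95.384 mg/L

k = ln 2 / 5 = 0.13863 per h
Dose 1 (15 mg at t=0 h): 15·exp(−0.13863·29) = 0.269 mg/L
Dose 2 (340 mg at t=6 h): 340·exp(−0.13863·23) = 14.020 mg/L
Dose 3 (490 mg at t=12 h): 490·exp(−0.13863·17) = 46.419 mg/L
Dose 4 (10 mg at t=18 h): 10·exp(−0.13863·11) = 2.176 mg/L
Dose 5 (65 mg at t=24 h): 65·exp(−0.13863·5) = 32.500 mg/L
C(29) = 0.269 + 14.020 + 46.419 + 2.176 + 32.500 = 95.384 mg/L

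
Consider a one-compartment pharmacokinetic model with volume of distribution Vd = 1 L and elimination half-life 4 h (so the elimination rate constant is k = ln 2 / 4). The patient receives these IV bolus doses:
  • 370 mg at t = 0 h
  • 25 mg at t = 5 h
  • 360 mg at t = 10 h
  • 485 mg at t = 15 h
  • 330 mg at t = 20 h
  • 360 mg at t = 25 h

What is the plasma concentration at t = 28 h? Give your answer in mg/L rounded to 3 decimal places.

366.802 mg/L

k = ln 2 / 4 = 0.17329 per h
Dose 1 (370 mg at t=0 h): 370·exp(−0.17329·28) = 2.891 mg/L
Dose 2 (25 mg at t=5 h): 25·exp(−0.17329·23) = 0.465 mg/L
Dose 3 (360 mg at t=10 h): 360·exp(−0.17329·18) = 15.910 mg/L
Dose 4 (485 mg at t=15 h): 485·exp(−0.17329·13) = 50.979 mg/L
Dose 5 (330 mg at t=20 h): 330·exp(−0.17329·8) = 82.500 mg/L
Dose 6 (360 mg at t=25 h): 360·exp(−0.17329·3) = 214.057 mg/L
C(28) = 2.891 + 0.465 + 15.910 + 50.979 + 82.500 + 214.057 = 366.802 mg/L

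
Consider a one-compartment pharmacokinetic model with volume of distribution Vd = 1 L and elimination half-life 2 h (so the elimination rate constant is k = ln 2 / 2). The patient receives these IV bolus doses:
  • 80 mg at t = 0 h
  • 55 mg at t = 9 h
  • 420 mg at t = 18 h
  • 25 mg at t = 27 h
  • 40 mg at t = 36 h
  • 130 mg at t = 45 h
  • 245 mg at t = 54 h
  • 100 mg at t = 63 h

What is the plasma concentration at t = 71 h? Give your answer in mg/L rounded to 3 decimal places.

6.943 mg/L

k = ln 2 / 2 = 0.34657 per h
Dose 1 (80 mg at t=0 h): 80·exp(−0.34657·71) = 0.000 mg/L
Dose 2 (55 mg at t=9 h): 55·exp(−0.34657·62) = 0.000 mg/L
Dose 3 (420 mg at t=18 h): 420·exp(−0.34657·53) = 0.000 mg/L
Dose 4 (25 mg at t=27 h): 25·exp(−0.34657·44) = 0.000 mg/L
Dose 5 (40 mg at t=36 h): 40·exp(−0.34657·35) = 0.000 mg/L
Dose 6 (130 mg at t=45 h): 130·exp(−0.34657·26) = 0.016 mg/L
Dose 7 (245 mg at t=54 h): 245·exp(−0.34657·17) = 0.677 mg/L
Dose 8 (100 mg at t=63 h): 100·exp(−0.34657·8) = 6.250 mg/L
C(71) = 0.000 + 0.000 + 0.000 + 0.000 + 0.000 + 0.016 + 0.677 + 6.250 = 6.943 mg/L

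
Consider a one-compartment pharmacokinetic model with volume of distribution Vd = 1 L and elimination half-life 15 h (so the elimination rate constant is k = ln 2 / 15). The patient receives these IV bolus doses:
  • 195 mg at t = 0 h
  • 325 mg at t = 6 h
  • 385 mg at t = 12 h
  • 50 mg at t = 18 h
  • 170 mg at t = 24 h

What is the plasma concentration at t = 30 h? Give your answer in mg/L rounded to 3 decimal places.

k = ln 2 / 15 = 0.04621 per h
Dose 1 (195 mg at t=0 h): 195·exp(−0.04621·30) = 48.750 mg/L
Dose 2 (325 mg at t=6 h): 325·exp(−0.04621·24) = 107.210 mg/L
Dose 3 (385 mg at t=12 h): 385·exp(−0.04621·18) = 167.581 mg/L
Dose 4 (50 mg at t=18 h): 50·exp(−0.04621·12) = 28.717 mg/L
Dose 5 (170 mg at t=24 h): 170·exp(−0.04621·6) = 128.836 mg/L
C(30) = 48.750 + 107.210 + 167.581 + 28.717 + 128.836 = 481.094 mg/L

481.094 mg/L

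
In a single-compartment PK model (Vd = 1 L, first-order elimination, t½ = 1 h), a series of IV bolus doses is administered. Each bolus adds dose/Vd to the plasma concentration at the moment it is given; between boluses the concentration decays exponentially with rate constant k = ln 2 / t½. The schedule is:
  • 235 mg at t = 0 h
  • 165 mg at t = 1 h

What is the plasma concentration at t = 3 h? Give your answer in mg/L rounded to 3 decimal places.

k = ln 2 / 1 = 0.69315 per h
Dose 1 (235 mg at t=0 h): 235·exp(−0.69315·3) = 29.375 mg/L
Dose 2 (165 mg at t=1 h): 165·exp(−0.69315·2) = 41.250 mg/L
C(3) = 29.375 + 41.250 = 70.625 mg/L

70.625 mg/L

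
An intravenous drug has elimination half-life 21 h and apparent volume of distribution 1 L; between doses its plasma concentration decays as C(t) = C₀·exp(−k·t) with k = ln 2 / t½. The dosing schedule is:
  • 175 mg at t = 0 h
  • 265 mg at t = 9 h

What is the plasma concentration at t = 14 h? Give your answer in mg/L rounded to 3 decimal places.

k = ln 2 / 21 = 0.03301 per h
Dose 1 (175 mg at t=0 h): 175·exp(−0.03301·14) = 110.243 mg/L
Dose 2 (265 mg at t=9 h): 265·exp(−0.03301·5) = 224.684 mg/L
C(14) = 110.243 + 224.684 = 334.927 mg/L

334.927 mg/L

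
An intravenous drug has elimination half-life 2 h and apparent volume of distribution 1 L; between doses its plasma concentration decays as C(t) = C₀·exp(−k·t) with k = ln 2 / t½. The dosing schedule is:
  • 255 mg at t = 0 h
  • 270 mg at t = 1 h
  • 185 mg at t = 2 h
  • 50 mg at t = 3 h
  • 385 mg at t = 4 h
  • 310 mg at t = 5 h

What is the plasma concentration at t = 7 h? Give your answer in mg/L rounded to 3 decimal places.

392.611 mg/L

k = ln 2 / 2 = 0.34657 per h
Dose 1 (255 mg at t=0 h): 255·exp(−0.34657·7) = 22.539 mg/L
Dose 2 (270 mg at t=1 h): 270·exp(−0.34657·6) = 33.750 mg/L
Dose 3 (185 mg at t=2 h): 185·exp(−0.34657·5) = 32.704 mg/L
Dose 4 (50 mg at t=3 h): 50·exp(−0.34657·4) = 12.500 mg/L
Dose 5 (385 mg at t=4 h): 385·exp(−0.34657·3) = 136.118 mg/L
Dose 6 (310 mg at t=5 h): 310·exp(−0.34657·2) = 155.000 mg/L
C(7) = 22.539 + 33.750 + 32.704 + 12.500 + 136.118 + 155.000 = 392.611 mg/L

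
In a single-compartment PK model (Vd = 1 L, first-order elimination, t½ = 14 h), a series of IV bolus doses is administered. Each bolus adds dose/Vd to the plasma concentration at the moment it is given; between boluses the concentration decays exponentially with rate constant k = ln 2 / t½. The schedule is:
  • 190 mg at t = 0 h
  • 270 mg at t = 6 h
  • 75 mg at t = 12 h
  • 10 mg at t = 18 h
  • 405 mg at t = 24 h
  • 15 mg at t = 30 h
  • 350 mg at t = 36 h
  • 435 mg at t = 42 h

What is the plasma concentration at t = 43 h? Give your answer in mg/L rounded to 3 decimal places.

k = ln 2 / 14 = 0.04951 per h
Dose 1 (190 mg at t=0 h): 190·exp(−0.04951·43) = 22.603 mg/L
Dose 2 (270 mg at t=6 h): 270·exp(−0.04951·37) = 43.230 mg/L
Dose 3 (75 mg at t=12 h): 75·exp(−0.04951·31) = 16.162 mg/L
Dose 4 (10 mg at t=18 h): 10·exp(−0.04951·25) = 2.900 mg/L
Dose 5 (405 mg at t=24 h): 405·exp(−0.04951·19) = 158.094 mg/L
Dose 6 (15 mg at t=30 h): 15·exp(−0.04951·13) = 7.881 mg/L
Dose 7 (350 mg at t=36 h): 350·exp(−0.04951·7) = 247.487 mg/L
Dose 8 (435 mg at t=42 h): 435·exp(−0.04951·1) = 413.987 mg/L
C(43) = 22.603 + 43.230 + 16.162 + 2.900 + 158.094 + 7.881 + 247.487 + 413.987 = 912.344 mg/L

912.344 mg/L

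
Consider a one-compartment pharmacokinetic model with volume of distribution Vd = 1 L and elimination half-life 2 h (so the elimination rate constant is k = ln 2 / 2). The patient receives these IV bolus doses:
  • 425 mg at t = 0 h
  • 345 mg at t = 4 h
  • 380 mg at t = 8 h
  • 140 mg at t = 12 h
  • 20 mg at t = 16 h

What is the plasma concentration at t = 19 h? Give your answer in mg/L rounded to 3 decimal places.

30.335 mg/L

k = ln 2 / 2 = 0.34657 per h
Dose 1 (425 mg at t=0 h): 425·exp(−0.34657·19) = 0.587 mg/L
Dose 2 (345 mg at t=4 h): 345·exp(−0.34657·15) = 1.906 mg/L
Dose 3 (380 mg at t=8 h): 380·exp(−0.34657·11) = 8.397 mg/L
Dose 4 (140 mg at t=12 h): 140·exp(−0.34657·7) = 12.374 mg/L
Dose 5 (20 mg at t=16 h): 20·exp(−0.34657·3) = 7.071 mg/L
C(19) = 0.587 + 1.906 + 8.397 + 12.374 + 7.071 = 30.335 mg/L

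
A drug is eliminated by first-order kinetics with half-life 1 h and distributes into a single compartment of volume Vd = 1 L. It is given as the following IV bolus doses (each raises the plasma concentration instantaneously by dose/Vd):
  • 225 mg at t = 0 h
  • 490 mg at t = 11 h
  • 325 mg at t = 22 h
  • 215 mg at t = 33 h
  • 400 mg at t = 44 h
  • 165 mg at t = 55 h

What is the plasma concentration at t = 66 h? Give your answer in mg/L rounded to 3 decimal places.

0.081 mg/L

k = ln 2 / 1 = 0.69315 per h
Dose 1 (225 mg at t=0 h): 225·exp(−0.69315·66) = 0.000 mg/L
Dose 2 (490 mg at t=11 h): 490·exp(−0.69315·55) = 0.000 mg/L
Dose 3 (325 mg at t=22 h): 325·exp(−0.69315·44) = 0.000 mg/L
Dose 4 (215 mg at t=33 h): 215·exp(−0.69315·33) = 0.000 mg/L
Dose 5 (400 mg at t=44 h): 400·exp(−0.69315·22) = 0.000 mg/L
Dose 6 (165 mg at t=55 h): 165·exp(−0.69315·11) = 0.081 mg/L
C(66) = 0.000 + 0.000 + 0.000 + 0.000 + 0.000 + 0.081 = 0.081 mg/L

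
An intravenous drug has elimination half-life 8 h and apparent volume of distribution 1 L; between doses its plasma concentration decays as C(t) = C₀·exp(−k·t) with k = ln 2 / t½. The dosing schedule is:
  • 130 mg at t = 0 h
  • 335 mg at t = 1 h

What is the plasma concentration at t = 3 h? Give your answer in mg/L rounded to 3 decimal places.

381.944 mg/L

k = ln 2 / 8 = 0.08664 per h
Dose 1 (130 mg at t=0 h): 130·exp(−0.08664·3) = 100.244 mg/L
Dose 2 (335 mg at t=1 h): 335·exp(−0.08664·2) = 281.700 mg/L
C(3) = 100.244 + 281.700 = 381.944 mg/L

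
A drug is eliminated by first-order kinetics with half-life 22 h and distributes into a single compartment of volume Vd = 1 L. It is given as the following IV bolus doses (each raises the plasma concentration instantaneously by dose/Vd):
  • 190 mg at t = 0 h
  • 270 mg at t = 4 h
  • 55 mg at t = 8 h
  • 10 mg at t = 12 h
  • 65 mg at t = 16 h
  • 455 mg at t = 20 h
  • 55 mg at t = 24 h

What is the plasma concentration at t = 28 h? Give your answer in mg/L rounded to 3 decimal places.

k = ln 2 / 22 = 0.03151 per h
Dose 1 (190 mg at t=0 h): 190·exp(−0.03151·28) = 78.637 mg/L
Dose 2 (270 mg at t=4 h): 270·exp(−0.03151·24) = 126.756 mg/L
Dose 3 (55 mg at t=8 h): 55·exp(−0.03151·20) = 29.289 mg/L
Dose 4 (10 mg at t=12 h): 10·exp(−0.03151·16) = 6.040 mg/L
Dose 5 (65 mg at t=16 h): 65·exp(−0.03151·12) = 44.536 mg/L
Dose 6 (455 mg at t=20 h): 455·exp(−0.03151·8) = 353.627 mg/L
Dose 7 (55 mg at t=24 h): 55·exp(−0.03151·4) = 48.488 mg/L
C(28) = 78.637 + 126.756 + 29.289 + 6.040 + 44.536 + 353.627 + 48.488 = 687.373 mg/L

687.373 mg/L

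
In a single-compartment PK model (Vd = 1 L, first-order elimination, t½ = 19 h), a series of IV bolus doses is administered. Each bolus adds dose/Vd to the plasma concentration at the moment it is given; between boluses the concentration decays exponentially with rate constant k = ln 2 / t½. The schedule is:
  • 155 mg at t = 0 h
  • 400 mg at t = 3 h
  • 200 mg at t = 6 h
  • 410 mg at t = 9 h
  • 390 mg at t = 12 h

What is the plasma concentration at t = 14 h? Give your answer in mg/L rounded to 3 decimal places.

1214.360 mg/L

k = ln 2 / 19 = 0.03648 per h
Dose 1 (155 mg at t=0 h): 155·exp(−0.03648·14) = 93.008 mg/L
Dose 2 (400 mg at t=3 h): 400·exp(−0.03648·11) = 267.781 mg/L
Dose 3 (200 mg at t=6 h): 200·exp(−0.03648·8) = 149.376 mg/L
Dose 4 (410 mg at t=9 h): 410·exp(−0.03648·5) = 341.637 mg/L
Dose 5 (390 mg at t=12 h): 390·exp(−0.03648·2) = 362.558 mg/L
C(14) = 93.008 + 267.781 + 149.376 + 341.637 + 362.558 = 1214.360 mg/L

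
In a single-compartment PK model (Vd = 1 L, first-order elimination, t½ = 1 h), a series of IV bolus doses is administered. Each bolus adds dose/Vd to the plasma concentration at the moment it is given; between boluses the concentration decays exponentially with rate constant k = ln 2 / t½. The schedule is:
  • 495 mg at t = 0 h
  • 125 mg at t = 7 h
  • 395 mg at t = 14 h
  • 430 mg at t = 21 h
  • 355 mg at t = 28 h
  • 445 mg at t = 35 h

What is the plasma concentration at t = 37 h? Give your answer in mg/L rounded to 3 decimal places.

111.950 mg/L

k = ln 2 / 1 = 0.69315 per h
Dose 1 (495 mg at t=0 h): 495·exp(−0.69315·37) = 0.000 mg/L
Dose 2 (125 mg at t=7 h): 125·exp(−0.69315·30) = 0.000 mg/L
Dose 3 (395 mg at t=14 h): 395·exp(−0.69315·23) = 0.000 mg/L
Dose 4 (430 mg at t=21 h): 430·exp(−0.69315·16) = 0.007 mg/L
Dose 5 (355 mg at t=28 h): 355·exp(−0.69315·9) = 0.693 mg/L
Dose 6 (445 mg at t=35 h): 445·exp(−0.69315·2) = 111.250 mg/L
C(37) = 0.000 + 0.000 + 0.000 + 0.007 + 0.693 + 111.250 = 111.950 mg/L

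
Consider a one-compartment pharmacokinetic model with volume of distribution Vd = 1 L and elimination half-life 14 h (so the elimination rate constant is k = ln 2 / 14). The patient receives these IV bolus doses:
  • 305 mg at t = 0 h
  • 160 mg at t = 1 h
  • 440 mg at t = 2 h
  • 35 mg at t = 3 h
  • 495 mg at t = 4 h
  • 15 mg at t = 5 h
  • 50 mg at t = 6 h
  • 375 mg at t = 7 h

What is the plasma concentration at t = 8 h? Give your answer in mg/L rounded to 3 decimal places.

k = ln 2 / 14 = 0.04951 per h
Dose 1 (305 mg at t=0 h): 305·exp(−0.04951·8) = 205.250 mg/L
Dose 2 (160 mg at t=1 h): 160·exp(−0.04951·7) = 113.137 mg/L
Dose 3 (440 mg at t=2 h): 440·exp(−0.04951·6) = 326.919 mg/L
Dose 4 (35 mg at t=3 h): 35·exp(−0.04951·5) = 27.325 mg/L
Dose 5 (495 mg at t=4 h): 495·exp(−0.04951·4) = 406.066 mg/L
Dose 6 (15 mg at t=5 h): 15·exp(−0.04951·3) = 12.930 mg/L
Dose 7 (50 mg at t=6 h): 50·exp(−0.04951·2) = 45.286 mg/L
Dose 8 (375 mg at t=7 h): 375·exp(−0.04951·1) = 356.886 mg/L
C(8) = 205.250 + 113.137 + 326.919 + 27.325 + 406.066 + 12.930 + 45.286 + 356.886 = 1493.798 mg/L

1493.798 mg/L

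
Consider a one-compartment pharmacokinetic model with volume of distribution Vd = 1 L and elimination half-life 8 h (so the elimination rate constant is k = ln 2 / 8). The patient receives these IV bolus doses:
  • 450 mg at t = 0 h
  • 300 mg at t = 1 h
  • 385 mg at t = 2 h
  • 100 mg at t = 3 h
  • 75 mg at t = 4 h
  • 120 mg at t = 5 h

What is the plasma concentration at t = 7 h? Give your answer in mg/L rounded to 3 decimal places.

k = ln 2 / 8 = 0.08664 per h
Dose 1 (450 mg at t=0 h): 450·exp(−0.08664·7) = 245.364 mg/L
Dose 2 (300 mg at t=1 h): 300·exp(−0.08664·6) = 178.381 mg/L
Dose 3 (385 mg at t=2 h): 385·exp(−0.08664·5) = 249.642 mg/L
Dose 4 (100 mg at t=3 h): 100·exp(−0.08664·4) = 70.711 mg/L
Dose 5 (75 mg at t=4 h): 75·exp(−0.08664·3) = 57.833 mg/L
Dose 6 (120 mg at t=5 h): 120·exp(−0.08664·2) = 100.908 mg/L
C(7) = 245.364 + 178.381 + 249.642 + 70.711 + 57.833 + 100.908 = 902.838 mg/L

902.838 mg/L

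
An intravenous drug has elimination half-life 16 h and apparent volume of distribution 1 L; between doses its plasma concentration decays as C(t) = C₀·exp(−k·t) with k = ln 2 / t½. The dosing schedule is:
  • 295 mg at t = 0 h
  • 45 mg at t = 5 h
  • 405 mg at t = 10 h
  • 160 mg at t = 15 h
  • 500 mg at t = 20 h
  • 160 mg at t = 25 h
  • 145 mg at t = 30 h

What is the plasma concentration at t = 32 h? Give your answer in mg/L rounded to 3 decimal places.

868.891 mg/L

k = ln 2 / 16 = 0.04332 per h
Dose 1 (295 mg at t=0 h): 295·exp(−0.04332·32) = 73.750 mg/L
Dose 2 (45 mg at t=5 h): 45·exp(−0.04332·27) = 13.971 mg/L
Dose 3 (405 mg at t=10 h): 405·exp(−0.04332·22) = 156.149 mg/L
Dose 4 (160 mg at t=15 h): 160·exp(−0.04332·17) = 76.608 mg/L
Dose 5 (500 mg at t=20 h): 500·exp(−0.04332·12) = 297.302 mg/L
Dose 6 (160 mg at t=25 h): 160·exp(−0.04332·7) = 118.146 mg/L
Dose 7 (145 mg at t=30 h): 145·exp(−0.04332·2) = 132.966 mg/L
C(32) = 73.750 + 13.971 + 156.149 + 76.608 + 297.302 + 118.146 + 132.966 = 868.891 mg/L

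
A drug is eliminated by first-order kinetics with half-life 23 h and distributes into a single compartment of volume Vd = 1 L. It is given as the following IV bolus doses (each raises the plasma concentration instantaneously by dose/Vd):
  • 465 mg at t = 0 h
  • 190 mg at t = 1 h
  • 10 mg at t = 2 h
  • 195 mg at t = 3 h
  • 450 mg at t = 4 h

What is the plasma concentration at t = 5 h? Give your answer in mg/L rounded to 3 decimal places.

k = ln 2 / 23 = 0.03014 per h
Dose 1 (465 mg at t=0 h): 465·exp(−0.03014·5) = 399.955 mg/L
Dose 2 (190 mg at t=1 h): 190·exp(−0.03014·4) = 168.423 mg/L
Dose 3 (10 mg at t=2 h): 10·exp(−0.03014·3) = 9.136 mg/L
Dose 4 (195 mg at t=3 h): 195·exp(−0.03014·2) = 183.594 mg/L
Dose 5 (450 mg at t=4 h): 450·exp(−0.03014·1) = 436.641 mg/L
C(5) = 399.955 + 168.423 + 9.136 + 183.594 + 436.641 = 1197.748 mg/L

1197.748 mg/L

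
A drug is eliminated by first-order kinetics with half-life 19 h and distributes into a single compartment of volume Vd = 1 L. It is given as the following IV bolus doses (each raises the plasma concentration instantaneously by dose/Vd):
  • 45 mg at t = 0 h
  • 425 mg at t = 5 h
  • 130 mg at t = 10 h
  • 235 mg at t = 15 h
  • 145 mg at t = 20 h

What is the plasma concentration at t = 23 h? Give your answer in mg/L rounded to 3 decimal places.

626.230 mg/L

k = ln 2 / 19 = 0.03648 per h
Dose 1 (45 mg at t=0 h): 45·exp(−0.03648·23) = 19.445 mg/L
Dose 2 (425 mg at t=5 h): 425·exp(−0.03648·18) = 220.395 mg/L
Dose 3 (130 mg at t=10 h): 130·exp(−0.03648·13) = 80.905 mg/L
Dose 4 (235 mg at t=15 h): 235·exp(−0.03648·8) = 175.517 mg/L
Dose 5 (145 mg at t=20 h): 145·exp(−0.03648·3) = 129.968 mg/L
C(23) = 19.445 + 220.395 + 80.905 + 175.517 + 129.968 = 626.230 mg/L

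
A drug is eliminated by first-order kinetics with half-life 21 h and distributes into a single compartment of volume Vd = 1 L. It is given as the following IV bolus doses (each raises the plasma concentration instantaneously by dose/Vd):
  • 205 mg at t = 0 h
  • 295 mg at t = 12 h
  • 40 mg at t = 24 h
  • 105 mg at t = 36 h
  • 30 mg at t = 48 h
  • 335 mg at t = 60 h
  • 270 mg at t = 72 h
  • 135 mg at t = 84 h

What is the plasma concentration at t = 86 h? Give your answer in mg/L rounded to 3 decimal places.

510.009 mg/L

k = ln 2 / 21 = 0.03301 per h
Dose 1 (205 mg at t=0 h): 205·exp(−0.03301·86) = 11.994 mg/L
Dose 2 (295 mg at t=12 h): 295·exp(−0.03301·74) = 25.648 mg/L
Dose 3 (40 mg at t=24 h): 40·exp(−0.03301·62) = 5.168 mg/L
Dose 4 (105 mg at t=36 h): 105·exp(−0.03301·50) = 20.158 mg/L
Dose 5 (30 mg at t=48 h): 30·exp(−0.03301·38) = 8.559 mg/L
Dose 6 (335 mg at t=60 h): 335·exp(−0.03301·26) = 142.017 mg/L
Dose 7 (270 mg at t=72 h): 270·exp(−0.03301·14) = 170.089 mg/L
Dose 8 (135 mg at t=84 h): 135·exp(−0.03301·2) = 126.376 mg/L
C(86) = 11.994 + 25.648 + 5.168 + 20.158 + 8.559 + 142.017 + 170.089 + 126.376 = 510.009 mg/L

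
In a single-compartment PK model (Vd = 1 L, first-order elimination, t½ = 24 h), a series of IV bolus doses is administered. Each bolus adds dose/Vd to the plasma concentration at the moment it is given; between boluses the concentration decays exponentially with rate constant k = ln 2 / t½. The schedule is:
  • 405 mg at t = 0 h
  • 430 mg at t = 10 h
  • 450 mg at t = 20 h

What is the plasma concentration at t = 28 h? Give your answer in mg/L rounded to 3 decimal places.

k = ln 2 / 24 = 0.02888 per h
Dose 1 (405 mg at t=0 h): 405·exp(−0.02888·28) = 180.407 mg/L
Dose 2 (430 mg at t=10 h): 430·exp(−0.02888·18) = 255.680 mg/L
Dose 3 (450 mg at t=20 h): 450·exp(−0.02888·8) = 357.165 mg/L
C(28) = 180.407 + 255.680 + 357.165 = 793.252 mg/L

793.252 mg/L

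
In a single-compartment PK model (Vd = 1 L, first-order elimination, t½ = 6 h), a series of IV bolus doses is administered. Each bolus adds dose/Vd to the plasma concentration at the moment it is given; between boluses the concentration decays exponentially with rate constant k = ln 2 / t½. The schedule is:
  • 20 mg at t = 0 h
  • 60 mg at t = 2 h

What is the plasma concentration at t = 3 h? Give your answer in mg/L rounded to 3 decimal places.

k = ln 2 / 6 = 0.11552 per h
Dose 1 (20 mg at t=0 h): 20·exp(−0.11552·3) = 14.142 mg/L
Dose 2 (60 mg at t=2 h): 60·exp(−0.11552·1) = 53.454 mg/L
C(3) = 14.142 + 53.454 = 67.596 mg/L

67.596 mg/L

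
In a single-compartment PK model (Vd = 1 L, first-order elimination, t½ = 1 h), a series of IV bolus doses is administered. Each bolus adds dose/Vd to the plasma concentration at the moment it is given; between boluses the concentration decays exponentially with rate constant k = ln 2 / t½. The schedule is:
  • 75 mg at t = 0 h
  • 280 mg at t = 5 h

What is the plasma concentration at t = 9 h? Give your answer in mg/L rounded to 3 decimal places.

k = ln 2 / 1 = 0.69315 per h
Dose 1 (75 mg at t=0 h): 75·exp(−0.69315·9) = 0.146 mg/L
Dose 2 (280 mg at t=5 h): 280·exp(−0.69315·4) = 17.500 mg/L
C(9) = 0.146 + 17.500 = 17.646 mg/L

17.646 mg/L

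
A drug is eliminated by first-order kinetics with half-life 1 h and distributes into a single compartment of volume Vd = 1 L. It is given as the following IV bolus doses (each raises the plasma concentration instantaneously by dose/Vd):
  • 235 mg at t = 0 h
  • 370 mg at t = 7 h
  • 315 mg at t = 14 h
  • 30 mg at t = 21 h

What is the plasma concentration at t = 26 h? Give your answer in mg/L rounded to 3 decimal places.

1.015 mg/L

k = ln 2 / 1 = 0.69315 per h
Dose 1 (235 mg at t=0 h): 235·exp(−0.69315·26) = 0.000 mg/L
Dose 2 (370 mg at t=7 h): 370·exp(−0.69315·19) = 0.001 mg/L
Dose 3 (315 mg at t=14 h): 315·exp(−0.69315·12) = 0.077 mg/L
Dose 4 (30 mg at t=21 h): 30·exp(−0.69315·5) = 0.938 mg/L
C(26) = 0.000 + 0.001 + 0.077 + 0.938 = 1.015 mg/L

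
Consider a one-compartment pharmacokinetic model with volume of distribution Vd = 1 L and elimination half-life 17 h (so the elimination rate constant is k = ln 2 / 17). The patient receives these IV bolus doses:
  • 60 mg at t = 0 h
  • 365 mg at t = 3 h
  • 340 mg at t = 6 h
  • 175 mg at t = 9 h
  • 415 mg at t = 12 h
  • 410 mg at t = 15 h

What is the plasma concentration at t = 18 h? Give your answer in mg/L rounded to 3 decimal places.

k = ln 2 / 17 = 0.04077 per h
Dose 1 (60 mg at t=0 h): 60·exp(−0.04077·18) = 28.801 mg/L
Dose 2 (365 mg at t=3 h): 365·exp(−0.04077·15) = 198.006 mg/L
Dose 3 (340 mg at t=6 h): 340·exp(−0.04077·12) = 208.443 mg/L
Dose 4 (175 mg at t=9 h): 175·exp(−0.04077·9) = 121.247 mg/L
Dose 5 (415 mg at t=12 h): 415·exp(−0.04077·6) = 324.939 mg/L
Dose 6 (410 mg at t=15 h): 410·exp(−0.04077·3) = 362.795 mg/L
C(18) = 28.801 + 198.006 + 208.443 + 121.247 + 324.939 + 362.795 = 1244.231 mg/L

1244.231 mg/L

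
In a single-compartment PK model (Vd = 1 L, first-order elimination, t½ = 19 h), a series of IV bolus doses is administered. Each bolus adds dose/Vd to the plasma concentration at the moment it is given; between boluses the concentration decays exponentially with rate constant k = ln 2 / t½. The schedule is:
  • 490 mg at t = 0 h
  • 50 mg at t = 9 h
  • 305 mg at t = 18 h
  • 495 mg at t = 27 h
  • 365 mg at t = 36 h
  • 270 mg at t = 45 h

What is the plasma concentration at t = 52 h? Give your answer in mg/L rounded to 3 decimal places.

783.754 mg/L

k = ln 2 / 19 = 0.03648 per h
Dose 1 (490 mg at t=0 h): 490·exp(−0.03648·52) = 73.506 mg/L
Dose 2 (50 mg at t=9 h): 50·exp(−0.03648·43) = 10.416 mg/L
Dose 3 (305 mg at t=18 h): 305·exp(−0.03648·34) = 88.230 mg/L
Dose 4 (495 mg at t=27 h): 495·exp(−0.03648·25) = 198.844 mg/L
Dose 5 (365 mg at t=36 h): 365·exp(−0.03648·16) = 203.608 mg/L
Dose 6 (270 mg at t=45 h): 270·exp(−0.03648·7) = 209.150 mg/L
C(52) = 73.506 + 10.416 + 88.230 + 198.844 + 203.608 + 209.150 = 783.754 mg/L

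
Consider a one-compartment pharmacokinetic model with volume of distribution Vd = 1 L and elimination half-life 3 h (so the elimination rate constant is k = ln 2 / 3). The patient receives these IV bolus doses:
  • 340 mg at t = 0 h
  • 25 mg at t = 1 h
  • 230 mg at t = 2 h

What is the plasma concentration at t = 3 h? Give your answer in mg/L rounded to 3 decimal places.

k = ln 2 / 3 = 0.23105 per h
Dose 1 (340 mg at t=0 h): 340·exp(−0.23105·3) = 170.000 mg/L
Dose 2 (25 mg at t=1 h): 25·exp(−0.23105·2) = 15.749 mg/L
Dose 3 (230 mg at t=2 h): 230·exp(−0.23105·1) = 182.551 mg/L
C(3) = 170.000 + 15.749 + 182.551 = 368.300 mg/L

368.300 mg/L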